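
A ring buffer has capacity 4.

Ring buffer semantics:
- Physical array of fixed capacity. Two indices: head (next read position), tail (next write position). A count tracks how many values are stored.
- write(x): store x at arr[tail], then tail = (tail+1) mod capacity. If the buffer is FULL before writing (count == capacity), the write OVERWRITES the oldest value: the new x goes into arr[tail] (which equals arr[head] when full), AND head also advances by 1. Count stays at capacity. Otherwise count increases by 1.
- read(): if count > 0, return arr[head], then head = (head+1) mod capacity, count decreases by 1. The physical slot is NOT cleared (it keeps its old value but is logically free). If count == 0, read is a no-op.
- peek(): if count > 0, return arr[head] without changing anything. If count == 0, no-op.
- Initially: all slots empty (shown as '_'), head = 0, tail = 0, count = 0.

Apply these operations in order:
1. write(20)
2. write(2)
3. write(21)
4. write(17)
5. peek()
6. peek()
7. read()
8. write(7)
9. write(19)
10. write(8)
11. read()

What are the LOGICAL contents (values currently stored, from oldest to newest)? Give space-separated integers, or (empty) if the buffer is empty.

After op 1 (write(20)): arr=[20 _ _ _] head=0 tail=1 count=1
After op 2 (write(2)): arr=[20 2 _ _] head=0 tail=2 count=2
After op 3 (write(21)): arr=[20 2 21 _] head=0 tail=3 count=3
After op 4 (write(17)): arr=[20 2 21 17] head=0 tail=0 count=4
After op 5 (peek()): arr=[20 2 21 17] head=0 tail=0 count=4
After op 6 (peek()): arr=[20 2 21 17] head=0 tail=0 count=4
After op 7 (read()): arr=[20 2 21 17] head=1 tail=0 count=3
After op 8 (write(7)): arr=[7 2 21 17] head=1 tail=1 count=4
After op 9 (write(19)): arr=[7 19 21 17] head=2 tail=2 count=4
After op 10 (write(8)): arr=[7 19 8 17] head=3 tail=3 count=4
After op 11 (read()): arr=[7 19 8 17] head=0 tail=3 count=3

Answer: 7 19 8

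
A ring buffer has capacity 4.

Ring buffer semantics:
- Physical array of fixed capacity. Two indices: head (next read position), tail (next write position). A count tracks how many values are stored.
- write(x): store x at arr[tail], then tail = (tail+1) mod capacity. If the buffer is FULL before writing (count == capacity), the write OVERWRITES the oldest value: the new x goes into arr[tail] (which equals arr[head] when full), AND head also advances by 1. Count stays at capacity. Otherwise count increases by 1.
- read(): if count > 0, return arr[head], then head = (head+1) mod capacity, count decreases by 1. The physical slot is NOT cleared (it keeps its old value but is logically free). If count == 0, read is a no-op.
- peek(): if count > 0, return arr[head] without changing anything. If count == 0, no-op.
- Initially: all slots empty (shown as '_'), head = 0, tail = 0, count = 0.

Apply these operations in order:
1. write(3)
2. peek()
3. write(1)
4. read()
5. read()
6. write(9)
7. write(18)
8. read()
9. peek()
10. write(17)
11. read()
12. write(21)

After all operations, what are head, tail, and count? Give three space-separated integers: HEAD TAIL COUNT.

After op 1 (write(3)): arr=[3 _ _ _] head=0 tail=1 count=1
After op 2 (peek()): arr=[3 _ _ _] head=0 tail=1 count=1
After op 3 (write(1)): arr=[3 1 _ _] head=0 tail=2 count=2
After op 4 (read()): arr=[3 1 _ _] head=1 tail=2 count=1
After op 5 (read()): arr=[3 1 _ _] head=2 tail=2 count=0
After op 6 (write(9)): arr=[3 1 9 _] head=2 tail=3 count=1
After op 7 (write(18)): arr=[3 1 9 18] head=2 tail=0 count=2
After op 8 (read()): arr=[3 1 9 18] head=3 tail=0 count=1
After op 9 (peek()): arr=[3 1 9 18] head=3 tail=0 count=1
After op 10 (write(17)): arr=[17 1 9 18] head=3 tail=1 count=2
After op 11 (read()): arr=[17 1 9 18] head=0 tail=1 count=1
After op 12 (write(21)): arr=[17 21 9 18] head=0 tail=2 count=2

Answer: 0 2 2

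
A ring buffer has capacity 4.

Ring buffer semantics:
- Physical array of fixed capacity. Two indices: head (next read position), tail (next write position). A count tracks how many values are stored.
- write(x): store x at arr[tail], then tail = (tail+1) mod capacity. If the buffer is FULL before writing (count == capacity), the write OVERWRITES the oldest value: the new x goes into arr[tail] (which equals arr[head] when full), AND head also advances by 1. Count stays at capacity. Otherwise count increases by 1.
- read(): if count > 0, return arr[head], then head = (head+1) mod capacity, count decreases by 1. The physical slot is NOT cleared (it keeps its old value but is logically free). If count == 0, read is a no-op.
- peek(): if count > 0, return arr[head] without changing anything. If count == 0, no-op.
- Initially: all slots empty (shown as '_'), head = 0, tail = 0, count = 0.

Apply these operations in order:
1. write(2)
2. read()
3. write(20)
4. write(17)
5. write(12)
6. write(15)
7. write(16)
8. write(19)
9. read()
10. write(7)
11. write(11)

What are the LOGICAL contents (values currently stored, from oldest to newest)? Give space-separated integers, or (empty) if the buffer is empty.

Answer: 16 19 7 11

Derivation:
After op 1 (write(2)): arr=[2 _ _ _] head=0 tail=1 count=1
After op 2 (read()): arr=[2 _ _ _] head=1 tail=1 count=0
After op 3 (write(20)): arr=[2 20 _ _] head=1 tail=2 count=1
After op 4 (write(17)): arr=[2 20 17 _] head=1 tail=3 count=2
After op 5 (write(12)): arr=[2 20 17 12] head=1 tail=0 count=3
After op 6 (write(15)): arr=[15 20 17 12] head=1 tail=1 count=4
After op 7 (write(16)): arr=[15 16 17 12] head=2 tail=2 count=4
After op 8 (write(19)): arr=[15 16 19 12] head=3 tail=3 count=4
After op 9 (read()): arr=[15 16 19 12] head=0 tail=3 count=3
After op 10 (write(7)): arr=[15 16 19 7] head=0 tail=0 count=4
After op 11 (write(11)): arr=[11 16 19 7] head=1 tail=1 count=4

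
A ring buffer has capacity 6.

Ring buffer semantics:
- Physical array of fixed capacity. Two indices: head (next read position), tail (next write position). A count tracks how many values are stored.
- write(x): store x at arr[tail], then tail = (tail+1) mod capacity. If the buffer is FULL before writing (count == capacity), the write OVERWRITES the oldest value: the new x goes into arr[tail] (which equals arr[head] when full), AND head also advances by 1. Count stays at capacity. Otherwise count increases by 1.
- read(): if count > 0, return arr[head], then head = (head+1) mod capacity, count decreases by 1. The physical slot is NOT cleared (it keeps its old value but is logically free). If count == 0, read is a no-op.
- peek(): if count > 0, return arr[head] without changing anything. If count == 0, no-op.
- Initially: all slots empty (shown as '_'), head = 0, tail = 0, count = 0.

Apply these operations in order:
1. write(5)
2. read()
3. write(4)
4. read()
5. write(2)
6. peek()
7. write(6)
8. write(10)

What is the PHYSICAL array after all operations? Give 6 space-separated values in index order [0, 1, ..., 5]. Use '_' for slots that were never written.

Answer: 5 4 2 6 10 _

Derivation:
After op 1 (write(5)): arr=[5 _ _ _ _ _] head=0 tail=1 count=1
After op 2 (read()): arr=[5 _ _ _ _ _] head=1 tail=1 count=0
After op 3 (write(4)): arr=[5 4 _ _ _ _] head=1 tail=2 count=1
After op 4 (read()): arr=[5 4 _ _ _ _] head=2 tail=2 count=0
After op 5 (write(2)): arr=[5 4 2 _ _ _] head=2 tail=3 count=1
After op 6 (peek()): arr=[5 4 2 _ _ _] head=2 tail=3 count=1
After op 7 (write(6)): arr=[5 4 2 6 _ _] head=2 tail=4 count=2
After op 8 (write(10)): arr=[5 4 2 6 10 _] head=2 tail=5 count=3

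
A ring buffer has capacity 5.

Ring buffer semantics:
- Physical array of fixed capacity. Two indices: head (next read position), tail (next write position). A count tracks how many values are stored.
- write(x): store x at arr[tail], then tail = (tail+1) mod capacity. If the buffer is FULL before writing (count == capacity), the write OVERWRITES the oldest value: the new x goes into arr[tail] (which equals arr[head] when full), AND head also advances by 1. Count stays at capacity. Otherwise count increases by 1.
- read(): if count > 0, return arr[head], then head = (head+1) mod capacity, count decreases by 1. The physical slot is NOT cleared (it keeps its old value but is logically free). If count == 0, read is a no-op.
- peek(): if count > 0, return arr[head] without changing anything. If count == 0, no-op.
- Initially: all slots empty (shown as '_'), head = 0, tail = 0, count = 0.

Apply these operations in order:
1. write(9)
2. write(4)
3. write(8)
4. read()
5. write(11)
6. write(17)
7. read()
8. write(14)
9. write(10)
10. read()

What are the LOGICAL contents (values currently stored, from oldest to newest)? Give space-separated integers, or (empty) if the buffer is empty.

Answer: 11 17 14 10

Derivation:
After op 1 (write(9)): arr=[9 _ _ _ _] head=0 tail=1 count=1
After op 2 (write(4)): arr=[9 4 _ _ _] head=0 tail=2 count=2
After op 3 (write(8)): arr=[9 4 8 _ _] head=0 tail=3 count=3
After op 4 (read()): arr=[9 4 8 _ _] head=1 tail=3 count=2
After op 5 (write(11)): arr=[9 4 8 11 _] head=1 tail=4 count=3
After op 6 (write(17)): arr=[9 4 8 11 17] head=1 tail=0 count=4
After op 7 (read()): arr=[9 4 8 11 17] head=2 tail=0 count=3
After op 8 (write(14)): arr=[14 4 8 11 17] head=2 tail=1 count=4
After op 9 (write(10)): arr=[14 10 8 11 17] head=2 tail=2 count=5
After op 10 (read()): arr=[14 10 8 11 17] head=3 tail=2 count=4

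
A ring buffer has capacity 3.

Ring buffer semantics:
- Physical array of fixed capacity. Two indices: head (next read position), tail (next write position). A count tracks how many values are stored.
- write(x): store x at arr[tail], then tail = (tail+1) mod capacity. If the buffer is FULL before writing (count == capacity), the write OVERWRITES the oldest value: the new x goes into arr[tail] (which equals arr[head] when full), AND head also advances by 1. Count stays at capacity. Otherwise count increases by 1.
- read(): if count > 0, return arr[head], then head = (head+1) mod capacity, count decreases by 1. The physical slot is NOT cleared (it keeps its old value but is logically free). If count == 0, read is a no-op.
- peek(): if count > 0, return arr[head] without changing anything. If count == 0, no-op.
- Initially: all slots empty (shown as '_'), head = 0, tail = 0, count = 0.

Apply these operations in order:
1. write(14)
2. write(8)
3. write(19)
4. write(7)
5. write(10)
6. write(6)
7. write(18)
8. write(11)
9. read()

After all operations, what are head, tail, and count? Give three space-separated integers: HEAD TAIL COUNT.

After op 1 (write(14)): arr=[14 _ _] head=0 tail=1 count=1
After op 2 (write(8)): arr=[14 8 _] head=0 tail=2 count=2
After op 3 (write(19)): arr=[14 8 19] head=0 tail=0 count=3
After op 4 (write(7)): arr=[7 8 19] head=1 tail=1 count=3
After op 5 (write(10)): arr=[7 10 19] head=2 tail=2 count=3
After op 6 (write(6)): arr=[7 10 6] head=0 tail=0 count=3
After op 7 (write(18)): arr=[18 10 6] head=1 tail=1 count=3
After op 8 (write(11)): arr=[18 11 6] head=2 tail=2 count=3
After op 9 (read()): arr=[18 11 6] head=0 tail=2 count=2

Answer: 0 2 2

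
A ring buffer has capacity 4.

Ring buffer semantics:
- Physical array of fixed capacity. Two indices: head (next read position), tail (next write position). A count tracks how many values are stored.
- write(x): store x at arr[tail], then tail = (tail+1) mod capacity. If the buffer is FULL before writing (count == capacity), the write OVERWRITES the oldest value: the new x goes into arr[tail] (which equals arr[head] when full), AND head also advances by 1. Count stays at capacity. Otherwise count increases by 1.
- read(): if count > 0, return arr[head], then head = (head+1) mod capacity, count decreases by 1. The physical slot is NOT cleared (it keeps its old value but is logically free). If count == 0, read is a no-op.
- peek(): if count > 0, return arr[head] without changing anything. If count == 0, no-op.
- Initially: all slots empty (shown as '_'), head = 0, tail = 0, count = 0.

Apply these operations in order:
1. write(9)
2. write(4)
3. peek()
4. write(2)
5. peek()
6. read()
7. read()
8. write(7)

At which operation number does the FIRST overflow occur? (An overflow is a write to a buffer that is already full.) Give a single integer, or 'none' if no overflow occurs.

Answer: none

Derivation:
After op 1 (write(9)): arr=[9 _ _ _] head=0 tail=1 count=1
After op 2 (write(4)): arr=[9 4 _ _] head=0 tail=2 count=2
After op 3 (peek()): arr=[9 4 _ _] head=0 tail=2 count=2
After op 4 (write(2)): arr=[9 4 2 _] head=0 tail=3 count=3
After op 5 (peek()): arr=[9 4 2 _] head=0 tail=3 count=3
After op 6 (read()): arr=[9 4 2 _] head=1 tail=3 count=2
After op 7 (read()): arr=[9 4 2 _] head=2 tail=3 count=1
After op 8 (write(7)): arr=[9 4 2 7] head=2 tail=0 count=2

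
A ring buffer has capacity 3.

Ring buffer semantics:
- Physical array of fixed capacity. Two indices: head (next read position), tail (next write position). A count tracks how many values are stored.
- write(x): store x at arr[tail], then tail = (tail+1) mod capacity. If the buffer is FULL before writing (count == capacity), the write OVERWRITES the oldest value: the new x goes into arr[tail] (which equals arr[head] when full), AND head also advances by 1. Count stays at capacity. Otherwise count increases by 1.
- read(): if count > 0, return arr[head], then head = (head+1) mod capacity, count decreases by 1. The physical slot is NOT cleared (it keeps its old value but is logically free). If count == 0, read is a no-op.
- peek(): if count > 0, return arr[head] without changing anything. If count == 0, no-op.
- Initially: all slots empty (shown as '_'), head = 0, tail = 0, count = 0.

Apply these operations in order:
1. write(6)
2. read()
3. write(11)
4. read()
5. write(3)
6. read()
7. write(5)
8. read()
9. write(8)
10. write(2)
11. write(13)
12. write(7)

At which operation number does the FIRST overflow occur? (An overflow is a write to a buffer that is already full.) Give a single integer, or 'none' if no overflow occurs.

After op 1 (write(6)): arr=[6 _ _] head=0 tail=1 count=1
After op 2 (read()): arr=[6 _ _] head=1 tail=1 count=0
After op 3 (write(11)): arr=[6 11 _] head=1 tail=2 count=1
After op 4 (read()): arr=[6 11 _] head=2 tail=2 count=0
After op 5 (write(3)): arr=[6 11 3] head=2 tail=0 count=1
After op 6 (read()): arr=[6 11 3] head=0 tail=0 count=0
After op 7 (write(5)): arr=[5 11 3] head=0 tail=1 count=1
After op 8 (read()): arr=[5 11 3] head=1 tail=1 count=0
After op 9 (write(8)): arr=[5 8 3] head=1 tail=2 count=1
After op 10 (write(2)): arr=[5 8 2] head=1 tail=0 count=2
After op 11 (write(13)): arr=[13 8 2] head=1 tail=1 count=3
After op 12 (write(7)): arr=[13 7 2] head=2 tail=2 count=3

Answer: 12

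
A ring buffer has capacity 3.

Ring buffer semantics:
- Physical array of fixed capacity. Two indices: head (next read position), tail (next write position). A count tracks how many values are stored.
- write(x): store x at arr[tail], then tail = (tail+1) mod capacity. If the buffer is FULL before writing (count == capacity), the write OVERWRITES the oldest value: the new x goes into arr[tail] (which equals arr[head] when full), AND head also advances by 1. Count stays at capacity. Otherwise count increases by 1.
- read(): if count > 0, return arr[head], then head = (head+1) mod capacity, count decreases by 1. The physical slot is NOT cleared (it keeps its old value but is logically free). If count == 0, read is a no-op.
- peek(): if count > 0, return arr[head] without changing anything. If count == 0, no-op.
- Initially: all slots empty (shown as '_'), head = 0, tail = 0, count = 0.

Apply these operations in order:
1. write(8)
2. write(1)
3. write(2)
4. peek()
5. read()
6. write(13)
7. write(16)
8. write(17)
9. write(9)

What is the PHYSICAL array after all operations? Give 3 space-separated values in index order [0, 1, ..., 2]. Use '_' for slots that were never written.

After op 1 (write(8)): arr=[8 _ _] head=0 tail=1 count=1
After op 2 (write(1)): arr=[8 1 _] head=0 tail=2 count=2
After op 3 (write(2)): arr=[8 1 2] head=0 tail=0 count=3
After op 4 (peek()): arr=[8 1 2] head=0 tail=0 count=3
After op 5 (read()): arr=[8 1 2] head=1 tail=0 count=2
After op 6 (write(13)): arr=[13 1 2] head=1 tail=1 count=3
After op 7 (write(16)): arr=[13 16 2] head=2 tail=2 count=3
After op 8 (write(17)): arr=[13 16 17] head=0 tail=0 count=3
After op 9 (write(9)): arr=[9 16 17] head=1 tail=1 count=3

Answer: 9 16 17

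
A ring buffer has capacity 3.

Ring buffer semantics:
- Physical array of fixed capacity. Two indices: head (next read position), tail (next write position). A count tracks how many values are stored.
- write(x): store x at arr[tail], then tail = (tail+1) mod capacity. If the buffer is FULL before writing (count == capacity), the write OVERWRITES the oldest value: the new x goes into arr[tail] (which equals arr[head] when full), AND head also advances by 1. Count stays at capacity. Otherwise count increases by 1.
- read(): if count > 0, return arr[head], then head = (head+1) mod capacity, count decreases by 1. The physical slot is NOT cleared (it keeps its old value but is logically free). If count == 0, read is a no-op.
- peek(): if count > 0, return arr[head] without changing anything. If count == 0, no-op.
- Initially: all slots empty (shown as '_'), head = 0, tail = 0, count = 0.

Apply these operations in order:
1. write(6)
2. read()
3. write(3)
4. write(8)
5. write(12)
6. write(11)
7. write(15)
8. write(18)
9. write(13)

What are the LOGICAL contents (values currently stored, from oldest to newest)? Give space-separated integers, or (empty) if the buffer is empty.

After op 1 (write(6)): arr=[6 _ _] head=0 tail=1 count=1
After op 2 (read()): arr=[6 _ _] head=1 tail=1 count=0
After op 3 (write(3)): arr=[6 3 _] head=1 tail=2 count=1
After op 4 (write(8)): arr=[6 3 8] head=1 tail=0 count=2
After op 5 (write(12)): arr=[12 3 8] head=1 tail=1 count=3
After op 6 (write(11)): arr=[12 11 8] head=2 tail=2 count=3
After op 7 (write(15)): arr=[12 11 15] head=0 tail=0 count=3
After op 8 (write(18)): arr=[18 11 15] head=1 tail=1 count=3
After op 9 (write(13)): arr=[18 13 15] head=2 tail=2 count=3

Answer: 15 18 13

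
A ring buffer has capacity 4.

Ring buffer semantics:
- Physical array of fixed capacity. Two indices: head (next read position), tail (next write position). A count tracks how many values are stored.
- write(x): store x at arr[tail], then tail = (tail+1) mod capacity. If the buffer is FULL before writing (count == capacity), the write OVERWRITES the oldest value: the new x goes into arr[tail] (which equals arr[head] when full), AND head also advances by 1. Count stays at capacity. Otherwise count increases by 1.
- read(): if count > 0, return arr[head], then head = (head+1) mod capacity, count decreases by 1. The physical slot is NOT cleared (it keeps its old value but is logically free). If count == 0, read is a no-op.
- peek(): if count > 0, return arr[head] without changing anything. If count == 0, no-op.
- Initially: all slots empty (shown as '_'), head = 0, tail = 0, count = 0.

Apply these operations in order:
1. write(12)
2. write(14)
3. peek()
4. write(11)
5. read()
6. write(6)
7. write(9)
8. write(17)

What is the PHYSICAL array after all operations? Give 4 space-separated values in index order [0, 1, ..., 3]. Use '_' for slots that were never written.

After op 1 (write(12)): arr=[12 _ _ _] head=0 tail=1 count=1
After op 2 (write(14)): arr=[12 14 _ _] head=0 tail=2 count=2
After op 3 (peek()): arr=[12 14 _ _] head=0 tail=2 count=2
After op 4 (write(11)): arr=[12 14 11 _] head=0 tail=3 count=3
After op 5 (read()): arr=[12 14 11 _] head=1 tail=3 count=2
After op 6 (write(6)): arr=[12 14 11 6] head=1 tail=0 count=3
After op 7 (write(9)): arr=[9 14 11 6] head=1 tail=1 count=4
After op 8 (write(17)): arr=[9 17 11 6] head=2 tail=2 count=4

Answer: 9 17 11 6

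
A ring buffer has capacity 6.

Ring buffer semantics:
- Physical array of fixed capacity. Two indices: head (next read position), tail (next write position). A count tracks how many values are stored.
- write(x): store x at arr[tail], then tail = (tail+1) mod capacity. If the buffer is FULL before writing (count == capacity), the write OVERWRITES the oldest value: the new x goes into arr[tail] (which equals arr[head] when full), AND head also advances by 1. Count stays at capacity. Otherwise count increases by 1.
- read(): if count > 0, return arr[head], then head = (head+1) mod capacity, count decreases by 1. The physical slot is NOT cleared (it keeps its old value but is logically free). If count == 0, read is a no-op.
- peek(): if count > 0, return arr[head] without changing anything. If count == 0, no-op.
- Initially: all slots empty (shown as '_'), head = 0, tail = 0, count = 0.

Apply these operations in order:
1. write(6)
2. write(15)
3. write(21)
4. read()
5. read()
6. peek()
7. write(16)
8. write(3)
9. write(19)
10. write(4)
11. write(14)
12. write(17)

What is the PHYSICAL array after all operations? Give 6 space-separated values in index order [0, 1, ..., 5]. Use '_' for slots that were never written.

Answer: 4 14 17 16 3 19

Derivation:
After op 1 (write(6)): arr=[6 _ _ _ _ _] head=0 tail=1 count=1
After op 2 (write(15)): arr=[6 15 _ _ _ _] head=0 tail=2 count=2
After op 3 (write(21)): arr=[6 15 21 _ _ _] head=0 tail=3 count=3
After op 4 (read()): arr=[6 15 21 _ _ _] head=1 tail=3 count=2
After op 5 (read()): arr=[6 15 21 _ _ _] head=2 tail=3 count=1
After op 6 (peek()): arr=[6 15 21 _ _ _] head=2 tail=3 count=1
After op 7 (write(16)): arr=[6 15 21 16 _ _] head=2 tail=4 count=2
After op 8 (write(3)): arr=[6 15 21 16 3 _] head=2 tail=5 count=3
After op 9 (write(19)): arr=[6 15 21 16 3 19] head=2 tail=0 count=4
After op 10 (write(4)): arr=[4 15 21 16 3 19] head=2 tail=1 count=5
After op 11 (write(14)): arr=[4 14 21 16 3 19] head=2 tail=2 count=6
After op 12 (write(17)): arr=[4 14 17 16 3 19] head=3 tail=3 count=6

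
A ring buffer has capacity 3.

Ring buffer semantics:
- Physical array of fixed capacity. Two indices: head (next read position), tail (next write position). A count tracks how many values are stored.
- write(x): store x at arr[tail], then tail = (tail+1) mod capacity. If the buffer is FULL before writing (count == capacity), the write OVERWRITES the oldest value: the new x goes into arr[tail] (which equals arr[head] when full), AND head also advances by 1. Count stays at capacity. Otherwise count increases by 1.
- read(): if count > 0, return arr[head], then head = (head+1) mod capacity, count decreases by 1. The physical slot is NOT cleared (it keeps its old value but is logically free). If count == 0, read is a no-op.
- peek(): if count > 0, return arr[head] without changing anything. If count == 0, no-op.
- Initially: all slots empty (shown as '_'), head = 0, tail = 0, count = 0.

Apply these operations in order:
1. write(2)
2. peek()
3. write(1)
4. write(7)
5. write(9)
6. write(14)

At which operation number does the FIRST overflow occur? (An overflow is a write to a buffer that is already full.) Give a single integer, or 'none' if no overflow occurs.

After op 1 (write(2)): arr=[2 _ _] head=0 tail=1 count=1
After op 2 (peek()): arr=[2 _ _] head=0 tail=1 count=1
After op 3 (write(1)): arr=[2 1 _] head=0 tail=2 count=2
After op 4 (write(7)): arr=[2 1 7] head=0 tail=0 count=3
After op 5 (write(9)): arr=[9 1 7] head=1 tail=1 count=3
After op 6 (write(14)): arr=[9 14 7] head=2 tail=2 count=3

Answer: 5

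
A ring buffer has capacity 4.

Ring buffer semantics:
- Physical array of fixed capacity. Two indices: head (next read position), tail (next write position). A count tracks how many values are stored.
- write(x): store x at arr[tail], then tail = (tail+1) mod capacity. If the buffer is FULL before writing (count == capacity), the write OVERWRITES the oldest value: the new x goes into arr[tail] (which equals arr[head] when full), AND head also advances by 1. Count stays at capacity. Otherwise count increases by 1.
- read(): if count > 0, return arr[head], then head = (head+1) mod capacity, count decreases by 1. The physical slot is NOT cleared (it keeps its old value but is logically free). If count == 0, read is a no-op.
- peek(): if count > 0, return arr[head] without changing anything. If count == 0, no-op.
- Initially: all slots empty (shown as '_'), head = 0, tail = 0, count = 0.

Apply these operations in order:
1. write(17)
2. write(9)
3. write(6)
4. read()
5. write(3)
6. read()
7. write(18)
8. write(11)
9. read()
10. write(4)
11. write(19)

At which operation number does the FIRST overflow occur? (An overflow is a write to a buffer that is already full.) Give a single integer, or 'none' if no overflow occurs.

After op 1 (write(17)): arr=[17 _ _ _] head=0 tail=1 count=1
After op 2 (write(9)): arr=[17 9 _ _] head=0 tail=2 count=2
After op 3 (write(6)): arr=[17 9 6 _] head=0 tail=3 count=3
After op 4 (read()): arr=[17 9 6 _] head=1 tail=3 count=2
After op 5 (write(3)): arr=[17 9 6 3] head=1 tail=0 count=3
After op 6 (read()): arr=[17 9 6 3] head=2 tail=0 count=2
After op 7 (write(18)): arr=[18 9 6 3] head=2 tail=1 count=3
After op 8 (write(11)): arr=[18 11 6 3] head=2 tail=2 count=4
After op 9 (read()): arr=[18 11 6 3] head=3 tail=2 count=3
After op 10 (write(4)): arr=[18 11 4 3] head=3 tail=3 count=4
After op 11 (write(19)): arr=[18 11 4 19] head=0 tail=0 count=4

Answer: 11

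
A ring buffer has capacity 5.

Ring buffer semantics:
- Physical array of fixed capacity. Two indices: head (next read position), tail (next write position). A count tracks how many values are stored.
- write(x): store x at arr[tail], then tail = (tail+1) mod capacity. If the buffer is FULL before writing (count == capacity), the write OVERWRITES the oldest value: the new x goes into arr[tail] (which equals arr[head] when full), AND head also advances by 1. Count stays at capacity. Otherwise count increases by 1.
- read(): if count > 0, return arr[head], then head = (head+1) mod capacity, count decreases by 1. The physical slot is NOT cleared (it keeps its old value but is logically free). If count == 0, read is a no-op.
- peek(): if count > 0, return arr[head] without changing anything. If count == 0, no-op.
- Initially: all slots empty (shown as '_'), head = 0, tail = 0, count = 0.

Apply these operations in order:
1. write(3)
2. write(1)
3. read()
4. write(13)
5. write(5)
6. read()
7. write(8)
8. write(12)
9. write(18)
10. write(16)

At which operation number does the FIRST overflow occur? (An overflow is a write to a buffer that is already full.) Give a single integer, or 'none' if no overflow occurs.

Answer: 10

Derivation:
After op 1 (write(3)): arr=[3 _ _ _ _] head=0 tail=1 count=1
After op 2 (write(1)): arr=[3 1 _ _ _] head=0 tail=2 count=2
After op 3 (read()): arr=[3 1 _ _ _] head=1 tail=2 count=1
After op 4 (write(13)): arr=[3 1 13 _ _] head=1 tail=3 count=2
After op 5 (write(5)): arr=[3 1 13 5 _] head=1 tail=4 count=3
After op 6 (read()): arr=[3 1 13 5 _] head=2 tail=4 count=2
After op 7 (write(8)): arr=[3 1 13 5 8] head=2 tail=0 count=3
After op 8 (write(12)): arr=[12 1 13 5 8] head=2 tail=1 count=4
After op 9 (write(18)): arr=[12 18 13 5 8] head=2 tail=2 count=5
After op 10 (write(16)): arr=[12 18 16 5 8] head=3 tail=3 count=5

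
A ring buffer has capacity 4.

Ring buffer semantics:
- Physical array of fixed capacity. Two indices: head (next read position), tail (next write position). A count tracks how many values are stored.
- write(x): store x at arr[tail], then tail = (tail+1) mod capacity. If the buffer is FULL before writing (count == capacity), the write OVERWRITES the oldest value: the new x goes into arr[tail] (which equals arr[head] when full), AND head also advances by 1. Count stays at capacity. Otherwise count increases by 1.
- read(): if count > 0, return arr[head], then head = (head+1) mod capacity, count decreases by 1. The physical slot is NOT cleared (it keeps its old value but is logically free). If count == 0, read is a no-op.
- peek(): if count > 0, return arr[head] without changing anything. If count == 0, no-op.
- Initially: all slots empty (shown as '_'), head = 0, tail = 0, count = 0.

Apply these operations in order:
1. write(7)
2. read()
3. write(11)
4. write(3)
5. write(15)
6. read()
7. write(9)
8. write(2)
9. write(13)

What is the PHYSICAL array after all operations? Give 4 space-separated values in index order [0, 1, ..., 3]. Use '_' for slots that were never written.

Answer: 9 2 13 15

Derivation:
After op 1 (write(7)): arr=[7 _ _ _] head=0 tail=1 count=1
After op 2 (read()): arr=[7 _ _ _] head=1 tail=1 count=0
After op 3 (write(11)): arr=[7 11 _ _] head=1 tail=2 count=1
After op 4 (write(3)): arr=[7 11 3 _] head=1 tail=3 count=2
After op 5 (write(15)): arr=[7 11 3 15] head=1 tail=0 count=3
After op 6 (read()): arr=[7 11 3 15] head=2 tail=0 count=2
After op 7 (write(9)): arr=[9 11 3 15] head=2 tail=1 count=3
After op 8 (write(2)): arr=[9 2 3 15] head=2 tail=2 count=4
After op 9 (write(13)): arr=[9 2 13 15] head=3 tail=3 count=4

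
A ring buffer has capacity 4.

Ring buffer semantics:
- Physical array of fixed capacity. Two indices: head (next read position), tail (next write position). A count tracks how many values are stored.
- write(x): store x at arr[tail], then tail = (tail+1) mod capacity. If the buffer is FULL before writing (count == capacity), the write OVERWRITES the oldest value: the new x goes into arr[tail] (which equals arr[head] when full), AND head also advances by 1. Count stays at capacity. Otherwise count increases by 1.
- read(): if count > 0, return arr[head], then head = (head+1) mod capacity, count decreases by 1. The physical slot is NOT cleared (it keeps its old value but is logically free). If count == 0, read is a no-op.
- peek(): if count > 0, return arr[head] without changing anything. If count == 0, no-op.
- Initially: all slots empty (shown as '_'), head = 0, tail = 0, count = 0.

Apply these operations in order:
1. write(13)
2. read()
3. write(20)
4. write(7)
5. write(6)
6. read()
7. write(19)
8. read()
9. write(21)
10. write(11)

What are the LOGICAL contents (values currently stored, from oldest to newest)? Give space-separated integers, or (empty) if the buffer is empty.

Answer: 6 19 21 11

Derivation:
After op 1 (write(13)): arr=[13 _ _ _] head=0 tail=1 count=1
After op 2 (read()): arr=[13 _ _ _] head=1 tail=1 count=0
After op 3 (write(20)): arr=[13 20 _ _] head=1 tail=2 count=1
After op 4 (write(7)): arr=[13 20 7 _] head=1 tail=3 count=2
After op 5 (write(6)): arr=[13 20 7 6] head=1 tail=0 count=3
After op 6 (read()): arr=[13 20 7 6] head=2 tail=0 count=2
After op 7 (write(19)): arr=[19 20 7 6] head=2 tail=1 count=3
After op 8 (read()): arr=[19 20 7 6] head=3 tail=1 count=2
After op 9 (write(21)): arr=[19 21 7 6] head=3 tail=2 count=3
After op 10 (write(11)): arr=[19 21 11 6] head=3 tail=3 count=4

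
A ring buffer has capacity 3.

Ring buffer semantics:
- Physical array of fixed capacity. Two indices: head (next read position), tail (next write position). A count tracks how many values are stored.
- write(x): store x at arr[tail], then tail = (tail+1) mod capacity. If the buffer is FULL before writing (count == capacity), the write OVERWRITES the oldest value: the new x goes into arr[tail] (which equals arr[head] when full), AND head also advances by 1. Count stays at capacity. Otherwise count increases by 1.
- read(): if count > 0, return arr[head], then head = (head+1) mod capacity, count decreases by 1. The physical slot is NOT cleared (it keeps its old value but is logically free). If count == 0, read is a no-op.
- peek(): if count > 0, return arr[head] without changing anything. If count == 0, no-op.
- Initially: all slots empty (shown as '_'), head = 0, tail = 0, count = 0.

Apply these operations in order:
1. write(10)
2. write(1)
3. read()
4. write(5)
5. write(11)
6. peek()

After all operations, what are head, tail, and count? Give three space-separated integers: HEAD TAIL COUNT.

After op 1 (write(10)): arr=[10 _ _] head=0 tail=1 count=1
After op 2 (write(1)): arr=[10 1 _] head=0 tail=2 count=2
After op 3 (read()): arr=[10 1 _] head=1 tail=2 count=1
After op 4 (write(5)): arr=[10 1 5] head=1 tail=0 count=2
After op 5 (write(11)): arr=[11 1 5] head=1 tail=1 count=3
After op 6 (peek()): arr=[11 1 5] head=1 tail=1 count=3

Answer: 1 1 3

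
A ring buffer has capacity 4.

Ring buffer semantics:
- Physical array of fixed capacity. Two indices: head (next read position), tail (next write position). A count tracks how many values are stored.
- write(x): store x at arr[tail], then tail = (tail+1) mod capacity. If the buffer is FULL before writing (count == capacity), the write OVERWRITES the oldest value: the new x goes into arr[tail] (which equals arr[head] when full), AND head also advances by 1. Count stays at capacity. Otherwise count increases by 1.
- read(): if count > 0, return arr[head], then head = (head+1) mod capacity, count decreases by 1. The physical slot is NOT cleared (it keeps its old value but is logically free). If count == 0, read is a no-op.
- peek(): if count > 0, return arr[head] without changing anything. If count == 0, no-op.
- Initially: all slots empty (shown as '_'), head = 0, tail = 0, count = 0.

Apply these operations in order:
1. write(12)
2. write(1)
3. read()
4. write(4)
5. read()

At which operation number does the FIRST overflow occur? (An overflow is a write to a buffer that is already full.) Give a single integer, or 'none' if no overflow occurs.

Answer: none

Derivation:
After op 1 (write(12)): arr=[12 _ _ _] head=0 tail=1 count=1
After op 2 (write(1)): arr=[12 1 _ _] head=0 tail=2 count=2
After op 3 (read()): arr=[12 1 _ _] head=1 tail=2 count=1
After op 4 (write(4)): arr=[12 1 4 _] head=1 tail=3 count=2
After op 5 (read()): arr=[12 1 4 _] head=2 tail=3 count=1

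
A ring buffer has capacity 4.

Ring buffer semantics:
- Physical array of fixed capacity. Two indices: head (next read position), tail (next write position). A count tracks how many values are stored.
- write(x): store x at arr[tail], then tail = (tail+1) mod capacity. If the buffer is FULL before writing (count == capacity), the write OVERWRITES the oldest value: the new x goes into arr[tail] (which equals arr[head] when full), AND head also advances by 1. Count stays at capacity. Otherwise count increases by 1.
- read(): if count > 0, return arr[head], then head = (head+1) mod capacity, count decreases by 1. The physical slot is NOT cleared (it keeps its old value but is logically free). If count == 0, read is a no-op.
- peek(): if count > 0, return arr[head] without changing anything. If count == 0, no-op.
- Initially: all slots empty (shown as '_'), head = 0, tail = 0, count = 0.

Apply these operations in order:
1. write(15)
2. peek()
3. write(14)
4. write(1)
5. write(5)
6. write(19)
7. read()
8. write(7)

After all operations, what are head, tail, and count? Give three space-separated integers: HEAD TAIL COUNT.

Answer: 2 2 4

Derivation:
After op 1 (write(15)): arr=[15 _ _ _] head=0 tail=1 count=1
After op 2 (peek()): arr=[15 _ _ _] head=0 tail=1 count=1
After op 3 (write(14)): arr=[15 14 _ _] head=0 tail=2 count=2
After op 4 (write(1)): arr=[15 14 1 _] head=0 tail=3 count=3
After op 5 (write(5)): arr=[15 14 1 5] head=0 tail=0 count=4
After op 6 (write(19)): arr=[19 14 1 5] head=1 tail=1 count=4
After op 7 (read()): arr=[19 14 1 5] head=2 tail=1 count=3
After op 8 (write(7)): arr=[19 7 1 5] head=2 tail=2 count=4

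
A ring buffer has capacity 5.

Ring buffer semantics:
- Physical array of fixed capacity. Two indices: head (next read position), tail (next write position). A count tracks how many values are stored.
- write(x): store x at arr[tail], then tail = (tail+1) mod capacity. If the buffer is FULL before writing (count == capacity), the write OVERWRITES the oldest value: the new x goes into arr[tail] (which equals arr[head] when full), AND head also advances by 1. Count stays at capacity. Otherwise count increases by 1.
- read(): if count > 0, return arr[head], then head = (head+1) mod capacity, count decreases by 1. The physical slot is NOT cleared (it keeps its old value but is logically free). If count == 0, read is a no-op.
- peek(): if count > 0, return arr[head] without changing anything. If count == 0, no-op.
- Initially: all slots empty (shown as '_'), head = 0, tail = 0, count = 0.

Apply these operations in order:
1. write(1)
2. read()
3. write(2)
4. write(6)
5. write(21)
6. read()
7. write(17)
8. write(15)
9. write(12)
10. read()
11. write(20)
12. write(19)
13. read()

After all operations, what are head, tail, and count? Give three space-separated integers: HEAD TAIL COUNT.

Answer: 0 4 4

Derivation:
After op 1 (write(1)): arr=[1 _ _ _ _] head=0 tail=1 count=1
After op 2 (read()): arr=[1 _ _ _ _] head=1 tail=1 count=0
After op 3 (write(2)): arr=[1 2 _ _ _] head=1 tail=2 count=1
After op 4 (write(6)): arr=[1 2 6 _ _] head=1 tail=3 count=2
After op 5 (write(21)): arr=[1 2 6 21 _] head=1 tail=4 count=3
After op 6 (read()): arr=[1 2 6 21 _] head=2 tail=4 count=2
After op 7 (write(17)): arr=[1 2 6 21 17] head=2 tail=0 count=3
After op 8 (write(15)): arr=[15 2 6 21 17] head=2 tail=1 count=4
After op 9 (write(12)): arr=[15 12 6 21 17] head=2 tail=2 count=5
After op 10 (read()): arr=[15 12 6 21 17] head=3 tail=2 count=4
After op 11 (write(20)): arr=[15 12 20 21 17] head=3 tail=3 count=5
After op 12 (write(19)): arr=[15 12 20 19 17] head=4 tail=4 count=5
After op 13 (read()): arr=[15 12 20 19 17] head=0 tail=4 count=4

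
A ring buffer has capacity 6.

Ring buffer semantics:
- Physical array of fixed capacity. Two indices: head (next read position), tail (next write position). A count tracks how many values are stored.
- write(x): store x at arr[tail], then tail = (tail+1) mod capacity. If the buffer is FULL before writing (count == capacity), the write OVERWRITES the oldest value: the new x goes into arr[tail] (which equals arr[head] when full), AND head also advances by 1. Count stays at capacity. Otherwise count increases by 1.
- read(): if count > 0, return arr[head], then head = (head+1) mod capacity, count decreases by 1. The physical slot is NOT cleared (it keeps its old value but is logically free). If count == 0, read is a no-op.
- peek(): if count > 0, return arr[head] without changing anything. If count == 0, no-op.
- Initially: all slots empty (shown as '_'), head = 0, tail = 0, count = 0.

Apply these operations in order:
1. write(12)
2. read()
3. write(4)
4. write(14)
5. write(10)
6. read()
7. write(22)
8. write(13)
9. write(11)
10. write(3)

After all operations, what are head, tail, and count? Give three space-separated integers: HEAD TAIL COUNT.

Answer: 2 2 6

Derivation:
After op 1 (write(12)): arr=[12 _ _ _ _ _] head=0 tail=1 count=1
After op 2 (read()): arr=[12 _ _ _ _ _] head=1 tail=1 count=0
After op 3 (write(4)): arr=[12 4 _ _ _ _] head=1 tail=2 count=1
After op 4 (write(14)): arr=[12 4 14 _ _ _] head=1 tail=3 count=2
After op 5 (write(10)): arr=[12 4 14 10 _ _] head=1 tail=4 count=3
After op 6 (read()): arr=[12 4 14 10 _ _] head=2 tail=4 count=2
After op 7 (write(22)): arr=[12 4 14 10 22 _] head=2 tail=5 count=3
After op 8 (write(13)): arr=[12 4 14 10 22 13] head=2 tail=0 count=4
After op 9 (write(11)): arr=[11 4 14 10 22 13] head=2 tail=1 count=5
After op 10 (write(3)): arr=[11 3 14 10 22 13] head=2 tail=2 count=6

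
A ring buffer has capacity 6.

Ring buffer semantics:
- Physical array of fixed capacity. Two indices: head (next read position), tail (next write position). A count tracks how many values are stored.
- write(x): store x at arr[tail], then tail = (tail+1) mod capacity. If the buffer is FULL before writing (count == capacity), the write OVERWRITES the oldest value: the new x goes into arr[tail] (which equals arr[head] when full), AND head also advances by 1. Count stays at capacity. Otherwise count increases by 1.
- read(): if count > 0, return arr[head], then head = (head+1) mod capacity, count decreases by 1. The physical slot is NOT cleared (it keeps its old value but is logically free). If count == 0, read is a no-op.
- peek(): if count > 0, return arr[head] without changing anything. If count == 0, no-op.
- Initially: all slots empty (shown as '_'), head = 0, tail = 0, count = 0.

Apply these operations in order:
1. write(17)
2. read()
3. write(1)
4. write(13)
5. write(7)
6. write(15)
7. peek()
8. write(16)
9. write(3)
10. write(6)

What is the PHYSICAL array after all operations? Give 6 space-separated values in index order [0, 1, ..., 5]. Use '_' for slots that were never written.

Answer: 3 6 13 7 15 16

Derivation:
After op 1 (write(17)): arr=[17 _ _ _ _ _] head=0 tail=1 count=1
After op 2 (read()): arr=[17 _ _ _ _ _] head=1 tail=1 count=0
After op 3 (write(1)): arr=[17 1 _ _ _ _] head=1 tail=2 count=1
After op 4 (write(13)): arr=[17 1 13 _ _ _] head=1 tail=3 count=2
After op 5 (write(7)): arr=[17 1 13 7 _ _] head=1 tail=4 count=3
After op 6 (write(15)): arr=[17 1 13 7 15 _] head=1 tail=5 count=4
After op 7 (peek()): arr=[17 1 13 7 15 _] head=1 tail=5 count=4
After op 8 (write(16)): arr=[17 1 13 7 15 16] head=1 tail=0 count=5
After op 9 (write(3)): arr=[3 1 13 7 15 16] head=1 tail=1 count=6
After op 10 (write(6)): arr=[3 6 13 7 15 16] head=2 tail=2 count=6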